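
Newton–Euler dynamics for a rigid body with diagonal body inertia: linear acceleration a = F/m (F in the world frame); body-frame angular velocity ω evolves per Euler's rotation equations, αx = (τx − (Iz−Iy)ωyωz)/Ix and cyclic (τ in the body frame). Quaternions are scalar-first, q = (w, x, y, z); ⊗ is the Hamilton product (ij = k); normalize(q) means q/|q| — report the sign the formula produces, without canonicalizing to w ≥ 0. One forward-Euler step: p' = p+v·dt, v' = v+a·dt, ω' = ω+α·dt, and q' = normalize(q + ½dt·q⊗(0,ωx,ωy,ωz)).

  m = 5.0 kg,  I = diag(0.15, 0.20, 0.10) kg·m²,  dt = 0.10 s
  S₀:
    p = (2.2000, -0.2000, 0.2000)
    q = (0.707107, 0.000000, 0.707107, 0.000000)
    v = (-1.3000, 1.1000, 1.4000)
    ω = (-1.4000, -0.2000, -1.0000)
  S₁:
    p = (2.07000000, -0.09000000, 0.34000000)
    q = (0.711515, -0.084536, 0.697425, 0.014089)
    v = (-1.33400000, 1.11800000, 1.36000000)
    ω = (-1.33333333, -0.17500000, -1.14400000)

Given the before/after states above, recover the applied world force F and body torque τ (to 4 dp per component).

F = (-1.7000, 0.9000, -2.0000)
τ = (0.0800, 0.1200, -0.1300)

velocity change Δv = (-0.03400000, 0.01800000, -0.04000000)
applied force F = (-1.7000, 0.9000, -2.0000)
Δω = ω₁−ω₀ = (0.06666667, 0.02500000, -0.14400000)
ω₀×(Iω₀) = (-0.0200, 0.0700, 0.0140)
applied torque τ = (0.0800, 0.1200, -0.1300)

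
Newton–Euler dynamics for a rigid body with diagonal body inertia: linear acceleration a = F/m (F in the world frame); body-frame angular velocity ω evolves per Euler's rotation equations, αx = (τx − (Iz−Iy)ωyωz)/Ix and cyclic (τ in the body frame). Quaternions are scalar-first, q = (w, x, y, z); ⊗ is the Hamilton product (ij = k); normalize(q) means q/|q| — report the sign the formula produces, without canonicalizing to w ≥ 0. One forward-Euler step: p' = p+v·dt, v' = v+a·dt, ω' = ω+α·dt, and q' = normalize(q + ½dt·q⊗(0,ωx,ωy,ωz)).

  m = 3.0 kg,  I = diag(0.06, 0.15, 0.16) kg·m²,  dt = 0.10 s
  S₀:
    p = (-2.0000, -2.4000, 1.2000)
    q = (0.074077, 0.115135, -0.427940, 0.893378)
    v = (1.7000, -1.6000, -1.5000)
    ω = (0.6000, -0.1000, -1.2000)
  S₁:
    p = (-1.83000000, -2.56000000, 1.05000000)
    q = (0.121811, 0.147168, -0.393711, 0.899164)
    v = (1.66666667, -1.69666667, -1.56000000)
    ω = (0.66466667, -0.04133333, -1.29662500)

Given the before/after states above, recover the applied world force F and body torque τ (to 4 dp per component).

Δω = ω₁−ω₀ = (0.06466667, 0.05866667, -0.09662500)
applied torque τ = (0.0400, 0.1600, -0.1600)
Δv = v₁−v₀ = (-0.03333333, -0.09666667, -0.06000000)
F = m·Δv/dt = (-1.0000, -2.9000, -1.8000)

F = (-1.0000, -2.9000, -1.8000)
τ = (0.0400, 0.1600, -0.1600)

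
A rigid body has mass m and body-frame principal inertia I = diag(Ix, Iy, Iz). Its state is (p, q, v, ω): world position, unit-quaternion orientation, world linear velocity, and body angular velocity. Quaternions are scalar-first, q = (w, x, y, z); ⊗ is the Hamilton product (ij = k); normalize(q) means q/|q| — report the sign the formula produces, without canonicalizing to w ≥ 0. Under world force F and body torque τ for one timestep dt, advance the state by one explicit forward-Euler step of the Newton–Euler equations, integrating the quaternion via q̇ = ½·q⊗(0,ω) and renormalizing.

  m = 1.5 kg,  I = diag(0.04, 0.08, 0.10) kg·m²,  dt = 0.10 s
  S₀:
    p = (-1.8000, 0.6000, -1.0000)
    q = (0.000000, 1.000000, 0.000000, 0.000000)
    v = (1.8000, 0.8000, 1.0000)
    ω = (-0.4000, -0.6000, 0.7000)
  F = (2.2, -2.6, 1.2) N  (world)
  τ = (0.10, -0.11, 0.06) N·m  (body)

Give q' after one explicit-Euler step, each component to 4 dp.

q' = (0.0200, 0.9987, -0.0350, -0.0300)

2q̇ = q⊗(0,ω) = (0.4000000, 0.0000000, -0.7000000, -0.6000000)
updated quaternion q' = (0.0200, 0.9987, -0.0350, -0.0300)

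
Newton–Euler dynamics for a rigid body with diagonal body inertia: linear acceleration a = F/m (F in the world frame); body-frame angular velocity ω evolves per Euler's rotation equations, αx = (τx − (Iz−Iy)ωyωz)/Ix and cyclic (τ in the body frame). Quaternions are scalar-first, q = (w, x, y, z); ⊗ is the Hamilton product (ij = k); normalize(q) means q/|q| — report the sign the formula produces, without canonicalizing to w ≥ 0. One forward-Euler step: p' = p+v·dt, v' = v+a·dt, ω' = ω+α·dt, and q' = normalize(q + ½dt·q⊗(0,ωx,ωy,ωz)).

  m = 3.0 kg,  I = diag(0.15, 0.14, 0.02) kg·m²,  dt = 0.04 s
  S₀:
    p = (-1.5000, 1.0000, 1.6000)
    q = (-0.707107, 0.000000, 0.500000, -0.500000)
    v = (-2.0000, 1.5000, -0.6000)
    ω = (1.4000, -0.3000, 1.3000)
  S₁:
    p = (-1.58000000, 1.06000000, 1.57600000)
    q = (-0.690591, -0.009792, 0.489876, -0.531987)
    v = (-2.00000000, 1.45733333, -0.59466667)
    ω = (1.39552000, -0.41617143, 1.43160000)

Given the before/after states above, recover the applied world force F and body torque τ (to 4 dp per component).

v₁ − v₀ = (0.00000000, -0.04266667, 0.00533333)
m·(v₁−v₀)/dt = (0.0000, -3.2000, 0.4000)
rate change Δω = (-0.00448000, -0.11617143, 0.13160000)
applied torque τ = (0.0300, -0.1700, 0.0700)

F = (0.0000, -3.2000, 0.4000)
τ = (0.0300, -0.1700, 0.0700)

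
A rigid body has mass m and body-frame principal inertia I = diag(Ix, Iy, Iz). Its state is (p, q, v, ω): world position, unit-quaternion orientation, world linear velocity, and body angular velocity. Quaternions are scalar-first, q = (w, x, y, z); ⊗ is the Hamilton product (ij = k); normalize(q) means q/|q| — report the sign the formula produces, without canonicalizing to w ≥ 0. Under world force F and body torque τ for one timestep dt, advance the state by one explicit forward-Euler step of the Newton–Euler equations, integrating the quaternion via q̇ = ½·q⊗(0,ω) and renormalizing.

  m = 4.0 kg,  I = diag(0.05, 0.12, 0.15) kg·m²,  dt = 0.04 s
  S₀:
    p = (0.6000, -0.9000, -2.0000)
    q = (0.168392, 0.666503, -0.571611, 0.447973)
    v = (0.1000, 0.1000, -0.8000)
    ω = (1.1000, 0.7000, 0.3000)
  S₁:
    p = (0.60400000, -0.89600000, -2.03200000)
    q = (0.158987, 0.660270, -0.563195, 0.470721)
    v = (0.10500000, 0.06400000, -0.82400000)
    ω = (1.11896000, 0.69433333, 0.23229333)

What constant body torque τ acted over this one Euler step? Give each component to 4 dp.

ω₁ − ω₀ = (0.01896000, -0.00566667, -0.06770667)
precession coupling = (0.0063, -0.0330, 0.0539)
applied torque τ = (0.0300, -0.0500, -0.2000)

τ = (0.0300, -0.0500, -0.2000)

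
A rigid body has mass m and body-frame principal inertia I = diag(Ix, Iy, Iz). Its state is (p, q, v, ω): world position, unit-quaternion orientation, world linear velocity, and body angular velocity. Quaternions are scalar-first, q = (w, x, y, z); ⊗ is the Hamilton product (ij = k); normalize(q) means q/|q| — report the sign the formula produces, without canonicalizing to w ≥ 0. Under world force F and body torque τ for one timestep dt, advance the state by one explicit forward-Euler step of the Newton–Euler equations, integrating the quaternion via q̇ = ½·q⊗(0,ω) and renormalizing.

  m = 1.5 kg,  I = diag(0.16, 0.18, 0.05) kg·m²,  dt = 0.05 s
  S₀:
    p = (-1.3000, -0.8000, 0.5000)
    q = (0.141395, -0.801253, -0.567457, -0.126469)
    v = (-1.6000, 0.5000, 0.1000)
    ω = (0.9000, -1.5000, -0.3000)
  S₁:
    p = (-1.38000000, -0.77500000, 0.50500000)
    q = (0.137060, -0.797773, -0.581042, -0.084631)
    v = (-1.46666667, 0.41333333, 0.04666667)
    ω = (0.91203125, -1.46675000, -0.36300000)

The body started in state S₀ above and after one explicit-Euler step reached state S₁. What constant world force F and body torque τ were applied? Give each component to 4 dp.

Δv = v₁−v₀ = (0.13333333, -0.08666667, -0.05333333)
F = m·Δv/dt = (4.0000, -2.6000, -1.6000)
Δω = ω₁−ω₀ = (0.01203125, 0.03325000, -0.06300000)
ω₀×(Iω₀) = (-0.0585, -0.0297, -0.0270)
applied torque τ = (-0.0200, 0.0900, -0.0900)

F = (4.0000, -2.6000, -1.6000)
τ = (-0.0200, 0.0900, -0.0900)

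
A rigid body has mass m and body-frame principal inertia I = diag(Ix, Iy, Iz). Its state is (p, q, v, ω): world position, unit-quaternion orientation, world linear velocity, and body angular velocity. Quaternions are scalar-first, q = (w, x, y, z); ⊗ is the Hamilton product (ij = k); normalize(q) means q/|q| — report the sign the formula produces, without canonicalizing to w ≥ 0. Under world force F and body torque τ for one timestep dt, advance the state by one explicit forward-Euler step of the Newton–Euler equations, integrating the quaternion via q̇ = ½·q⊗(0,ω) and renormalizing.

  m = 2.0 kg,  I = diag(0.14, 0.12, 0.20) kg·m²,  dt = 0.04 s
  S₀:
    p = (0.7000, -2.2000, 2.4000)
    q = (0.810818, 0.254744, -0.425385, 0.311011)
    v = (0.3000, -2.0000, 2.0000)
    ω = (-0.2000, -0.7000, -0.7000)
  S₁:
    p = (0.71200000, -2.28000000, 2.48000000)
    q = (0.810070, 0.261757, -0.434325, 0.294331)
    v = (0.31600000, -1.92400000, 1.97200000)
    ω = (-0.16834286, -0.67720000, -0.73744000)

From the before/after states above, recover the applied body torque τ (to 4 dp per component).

ω₁ − ω₀ = (0.03165714, 0.02280000, -0.03744000)
ω₀×(Iω₀) = (0.0392, -0.0084, -0.0028)
applied torque τ = (0.1500, 0.0600, -0.1900)

τ = (0.1500, 0.0600, -0.1900)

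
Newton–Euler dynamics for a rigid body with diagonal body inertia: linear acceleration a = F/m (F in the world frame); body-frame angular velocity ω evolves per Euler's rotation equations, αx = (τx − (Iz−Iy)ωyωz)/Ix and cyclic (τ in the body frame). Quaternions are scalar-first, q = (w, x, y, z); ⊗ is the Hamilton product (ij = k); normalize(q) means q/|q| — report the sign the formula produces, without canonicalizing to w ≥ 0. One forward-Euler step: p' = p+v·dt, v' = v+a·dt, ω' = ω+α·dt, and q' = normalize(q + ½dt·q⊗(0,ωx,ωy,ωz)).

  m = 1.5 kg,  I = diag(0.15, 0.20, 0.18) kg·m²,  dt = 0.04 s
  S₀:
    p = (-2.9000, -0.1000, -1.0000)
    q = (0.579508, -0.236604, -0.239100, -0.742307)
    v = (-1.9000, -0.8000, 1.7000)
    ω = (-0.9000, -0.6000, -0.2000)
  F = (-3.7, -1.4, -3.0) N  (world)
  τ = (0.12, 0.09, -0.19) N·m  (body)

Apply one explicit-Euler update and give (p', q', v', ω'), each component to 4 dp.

linear accel F/m = (-2.4667, -0.9333, -2.0000)
new position p' = (-2.9760, -0.1320, -0.9320)
v' = v + a·dt = (-1.9987, -0.8373, 1.6200)
α = I⁻¹(τ − ω×Iω) = (0.8160, 0.4770, -1.2056)
new body rate ω' = (-0.8674, -0.5809, -0.2482)
Hamilton product q⊗(0,ω) = (-0.5048650, -0.9191214, 0.2730507, -0.1891292)
q + ½dt·q⊗(0,ω), renormalized = (0.5693, -0.2549, -0.2336, -0.7459)

p' = (-2.9760, -0.1320, -0.9320)
q' = (0.5693, -0.2549, -0.2336, -0.7459)
v' = (-1.9987, -0.8373, 1.6200)
ω' = (-0.8674, -0.5809, -0.2482)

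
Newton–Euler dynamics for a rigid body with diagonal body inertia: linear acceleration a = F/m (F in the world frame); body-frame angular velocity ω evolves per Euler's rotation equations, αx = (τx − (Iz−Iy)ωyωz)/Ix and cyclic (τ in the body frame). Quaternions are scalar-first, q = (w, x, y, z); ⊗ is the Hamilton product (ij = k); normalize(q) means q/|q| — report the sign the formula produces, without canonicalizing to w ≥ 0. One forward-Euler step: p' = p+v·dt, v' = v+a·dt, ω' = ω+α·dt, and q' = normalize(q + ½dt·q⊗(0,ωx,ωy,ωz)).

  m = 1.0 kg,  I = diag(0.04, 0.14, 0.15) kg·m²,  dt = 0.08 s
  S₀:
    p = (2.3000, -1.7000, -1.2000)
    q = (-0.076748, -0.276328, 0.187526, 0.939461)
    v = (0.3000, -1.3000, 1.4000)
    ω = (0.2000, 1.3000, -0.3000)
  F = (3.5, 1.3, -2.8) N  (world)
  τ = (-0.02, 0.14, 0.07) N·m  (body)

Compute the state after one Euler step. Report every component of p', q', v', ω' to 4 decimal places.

p' = (2.3240, -1.8040, -1.0880)
q' = (-0.0729, -0.3276, 0.1875, 0.9232)
v' = (0.5800, -1.1960, 1.1760)
ω' = (0.1678, 1.3762, -0.2765)

p + v·dt = (2.3240, -1.8040, -1.0880)
v' = v + a·dt = (0.5800, -1.1960, 1.1760)
(τ − ω×Iω)/I = (-0.4025, 0.9529, 0.2933)
ω + α·dt = (0.1678, 1.3762, -0.2765)
2q̇ = q⊗(0,ω) = (0.0933201, -1.2929067, 0.0052214, -0.3737072)
q' = normalize(q + ½dt·q⊗(0,ω)) = (-0.0729, -0.3276, 0.1875, 0.9232)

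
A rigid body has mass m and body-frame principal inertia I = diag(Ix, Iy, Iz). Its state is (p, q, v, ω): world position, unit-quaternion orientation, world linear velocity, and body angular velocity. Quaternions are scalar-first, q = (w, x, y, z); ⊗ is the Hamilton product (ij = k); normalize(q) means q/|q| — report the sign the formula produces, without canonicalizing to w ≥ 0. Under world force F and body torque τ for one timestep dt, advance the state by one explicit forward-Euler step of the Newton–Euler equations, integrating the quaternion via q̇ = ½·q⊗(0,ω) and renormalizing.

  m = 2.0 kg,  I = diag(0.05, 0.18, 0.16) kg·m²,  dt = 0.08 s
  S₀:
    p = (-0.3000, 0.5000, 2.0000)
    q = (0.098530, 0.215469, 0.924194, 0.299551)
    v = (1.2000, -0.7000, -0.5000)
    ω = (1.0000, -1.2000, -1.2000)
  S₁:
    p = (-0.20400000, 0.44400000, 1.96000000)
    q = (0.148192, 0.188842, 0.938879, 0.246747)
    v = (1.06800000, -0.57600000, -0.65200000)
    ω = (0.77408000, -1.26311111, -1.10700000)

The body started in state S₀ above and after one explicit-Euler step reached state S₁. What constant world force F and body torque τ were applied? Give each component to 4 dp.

F = (-3.3000, 3.1000, -3.8000)
τ = (-0.1700, -0.0100, 0.0300)

ω₁ − ω₀ = (-0.22592000, -0.06311111, 0.09300000)
precession coupling = (-0.0288, 0.1320, -0.1560)
applied torque τ = (-0.1700, -0.0100, 0.0300)
velocity change Δv = (-0.13200000, 0.12400000, -0.15200000)
m·(v₁−v₀)/dt = (-3.3000, 3.1000, -3.8000)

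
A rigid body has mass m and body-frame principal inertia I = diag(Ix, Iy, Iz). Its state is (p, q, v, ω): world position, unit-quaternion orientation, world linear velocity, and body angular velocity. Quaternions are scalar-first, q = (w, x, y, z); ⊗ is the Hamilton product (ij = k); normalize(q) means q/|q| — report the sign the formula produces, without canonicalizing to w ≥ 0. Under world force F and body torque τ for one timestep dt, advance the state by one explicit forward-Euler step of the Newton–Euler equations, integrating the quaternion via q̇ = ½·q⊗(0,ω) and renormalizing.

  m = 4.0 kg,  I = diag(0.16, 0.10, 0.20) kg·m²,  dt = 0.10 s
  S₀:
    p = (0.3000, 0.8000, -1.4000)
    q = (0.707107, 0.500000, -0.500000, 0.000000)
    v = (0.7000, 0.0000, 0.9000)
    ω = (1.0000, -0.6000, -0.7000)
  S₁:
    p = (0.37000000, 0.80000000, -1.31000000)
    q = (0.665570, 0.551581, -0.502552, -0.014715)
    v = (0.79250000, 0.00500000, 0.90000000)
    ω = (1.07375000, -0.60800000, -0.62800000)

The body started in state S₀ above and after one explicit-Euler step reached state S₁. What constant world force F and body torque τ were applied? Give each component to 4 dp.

Δω = ω₁−ω₀ = (0.07375000, -0.00800000, 0.07200000)
precession coupling = (0.0420, 0.0280, 0.0360)
τ = I·(Δω/dt) + ω₀×(Iω₀) = (0.1600, 0.0200, 0.1800)
v₁ − v₀ = (0.09250000, 0.00500000, 0.00000000)
m·(v₁−v₀)/dt = (3.7000, 0.2000, 0.0000)

F = (3.7000, 0.2000, 0.0000)
τ = (0.1600, 0.0200, 0.1800)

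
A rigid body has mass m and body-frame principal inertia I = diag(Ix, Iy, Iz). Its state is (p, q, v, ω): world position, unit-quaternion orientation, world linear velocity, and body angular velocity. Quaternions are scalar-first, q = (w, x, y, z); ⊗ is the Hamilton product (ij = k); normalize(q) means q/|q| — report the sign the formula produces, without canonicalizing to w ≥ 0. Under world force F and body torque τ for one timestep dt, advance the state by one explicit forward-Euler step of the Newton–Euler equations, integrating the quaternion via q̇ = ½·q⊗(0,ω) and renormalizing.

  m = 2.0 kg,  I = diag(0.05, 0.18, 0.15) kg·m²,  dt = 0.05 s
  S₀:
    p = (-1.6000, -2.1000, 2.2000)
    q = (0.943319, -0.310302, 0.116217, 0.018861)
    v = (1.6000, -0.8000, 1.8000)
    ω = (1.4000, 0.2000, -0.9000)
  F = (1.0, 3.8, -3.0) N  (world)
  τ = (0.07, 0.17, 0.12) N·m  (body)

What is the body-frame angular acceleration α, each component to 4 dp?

precession coupling ω×(Iω) = (0.0054, 0.1260, 0.0364)
α = I⁻¹(τ − ω×Iω) = (1.2920, 0.2444, 0.5573)

α = (1.2920, 0.2444, 0.5573)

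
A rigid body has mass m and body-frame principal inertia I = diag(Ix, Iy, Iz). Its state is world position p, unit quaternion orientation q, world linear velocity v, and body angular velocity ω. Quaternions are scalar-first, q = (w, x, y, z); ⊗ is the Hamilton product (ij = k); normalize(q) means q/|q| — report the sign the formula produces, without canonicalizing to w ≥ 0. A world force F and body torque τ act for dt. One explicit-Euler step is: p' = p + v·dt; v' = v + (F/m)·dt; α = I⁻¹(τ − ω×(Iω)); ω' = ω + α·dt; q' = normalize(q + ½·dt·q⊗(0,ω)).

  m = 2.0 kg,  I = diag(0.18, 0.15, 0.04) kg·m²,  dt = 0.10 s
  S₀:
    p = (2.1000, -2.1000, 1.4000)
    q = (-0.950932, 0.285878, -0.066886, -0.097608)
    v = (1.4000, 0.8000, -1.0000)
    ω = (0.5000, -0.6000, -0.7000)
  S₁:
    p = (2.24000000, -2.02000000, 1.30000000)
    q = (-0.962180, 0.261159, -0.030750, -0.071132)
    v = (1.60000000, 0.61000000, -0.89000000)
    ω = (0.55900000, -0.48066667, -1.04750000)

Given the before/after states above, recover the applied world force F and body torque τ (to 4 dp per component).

F = (4.0000, -3.8000, 2.2000)
τ = (0.0600, 0.1300, -0.1300)

velocity change Δv = (0.20000000, -0.19000000, 0.11000000)
F = m·Δv/dt = (4.0000, -3.8000, 2.2000)
rate change Δω = (0.05900000, 0.11933333, -0.34750000)
precession coupling = (-0.0462, -0.0490, 0.0090)
τ = I·(Δω/dt) + ω₀×(Iω₀) = (0.0600, 0.1300, -0.1300)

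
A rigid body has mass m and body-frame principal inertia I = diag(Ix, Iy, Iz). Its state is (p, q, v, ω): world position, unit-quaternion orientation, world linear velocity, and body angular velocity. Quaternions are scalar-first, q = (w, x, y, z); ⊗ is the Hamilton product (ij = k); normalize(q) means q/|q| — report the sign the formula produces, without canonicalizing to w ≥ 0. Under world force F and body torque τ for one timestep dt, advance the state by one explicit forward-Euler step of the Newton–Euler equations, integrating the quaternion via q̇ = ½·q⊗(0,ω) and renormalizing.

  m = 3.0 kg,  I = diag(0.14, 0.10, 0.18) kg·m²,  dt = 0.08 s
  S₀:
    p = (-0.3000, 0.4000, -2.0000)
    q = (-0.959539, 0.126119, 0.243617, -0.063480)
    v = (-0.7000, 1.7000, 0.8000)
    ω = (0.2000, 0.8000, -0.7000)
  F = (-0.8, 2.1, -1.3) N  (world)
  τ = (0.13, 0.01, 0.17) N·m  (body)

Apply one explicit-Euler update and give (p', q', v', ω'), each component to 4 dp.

α = I⁻¹(τ − ω×Iω) = (1.2486, 0.0440, 0.9800)
ω + α·dt = (0.2999, 0.8035, -0.6216)
2q̇ = q⊗(0,ω) = (-0.2645534, -0.3116557, -0.6920439, 0.7238491)
q + ½dt·q⊗(0,ω), renormalized = (-0.9692, 0.1135, 0.2157, -0.0345)
a = (-0.2667, 0.7000, -0.4333)
p' = p + v·dt = (-0.3560, 0.5360, -1.9360)
v' = v + a·dt = (-0.7213, 1.7560, 0.7653)

p' = (-0.3560, 0.5360, -1.9360)
q' = (-0.9692, 0.1135, 0.2157, -0.0345)
v' = (-0.7213, 1.7560, 0.7653)
ω' = (0.2999, 0.8035, -0.6216)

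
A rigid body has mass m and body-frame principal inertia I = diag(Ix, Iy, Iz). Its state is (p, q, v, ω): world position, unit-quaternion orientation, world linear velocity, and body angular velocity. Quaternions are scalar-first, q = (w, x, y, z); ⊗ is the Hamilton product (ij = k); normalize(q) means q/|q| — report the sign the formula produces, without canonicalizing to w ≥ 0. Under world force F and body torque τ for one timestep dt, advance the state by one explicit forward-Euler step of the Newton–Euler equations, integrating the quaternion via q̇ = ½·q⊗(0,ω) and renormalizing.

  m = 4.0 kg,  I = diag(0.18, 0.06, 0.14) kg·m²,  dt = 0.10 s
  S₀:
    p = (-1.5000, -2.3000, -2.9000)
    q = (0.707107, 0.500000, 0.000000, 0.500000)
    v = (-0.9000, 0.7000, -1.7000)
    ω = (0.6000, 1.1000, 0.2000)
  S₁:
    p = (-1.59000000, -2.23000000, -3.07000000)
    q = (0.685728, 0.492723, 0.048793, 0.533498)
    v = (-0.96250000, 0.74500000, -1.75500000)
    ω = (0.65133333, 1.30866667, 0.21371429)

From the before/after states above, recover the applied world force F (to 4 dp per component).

v₁ − v₀ = (-0.06250000, 0.04500000, -0.05500000)
applied force F = (-2.5000, 1.8000, -2.2000)

F = (-2.5000, 1.8000, -2.2000)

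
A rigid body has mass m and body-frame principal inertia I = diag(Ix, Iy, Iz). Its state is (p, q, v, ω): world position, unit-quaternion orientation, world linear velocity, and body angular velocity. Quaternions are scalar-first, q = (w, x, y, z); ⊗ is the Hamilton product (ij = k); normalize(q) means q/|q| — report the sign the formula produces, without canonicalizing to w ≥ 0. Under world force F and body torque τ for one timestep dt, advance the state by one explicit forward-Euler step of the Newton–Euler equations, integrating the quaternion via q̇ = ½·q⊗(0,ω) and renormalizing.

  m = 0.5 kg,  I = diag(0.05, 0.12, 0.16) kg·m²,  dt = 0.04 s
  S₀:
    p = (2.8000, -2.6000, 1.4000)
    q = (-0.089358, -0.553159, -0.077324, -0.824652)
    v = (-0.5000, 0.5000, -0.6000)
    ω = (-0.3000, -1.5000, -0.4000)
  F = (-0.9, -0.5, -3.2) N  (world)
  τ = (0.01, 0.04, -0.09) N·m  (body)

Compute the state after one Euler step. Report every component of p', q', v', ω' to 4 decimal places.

precession coupling ω×(Iω) = (0.0240, -0.0132, 0.0315)
angular accel α = (-0.2800, 0.4433, -0.7594)
new body rate ω' = (-0.3112, -1.4823, -0.4304)
q⊗(0,ω) = (-0.6117945, -1.1792410, 0.1601690, 0.8422845)
q + ½dt·q⊗(0,ω), renormalized = (-0.1015, -0.5765, -0.0741, -0.8074)
a = F/m = (-1.8000, -1.0000, -6.4000)
p' = p + v·dt = (2.7800, -2.5800, 1.3760)
v' = v + a·dt = (-0.5720, 0.4600, -0.8560)

p' = (2.7800, -2.5800, 1.3760)
q' = (-0.1015, -0.5765, -0.0741, -0.8074)
v' = (-0.5720, 0.4600, -0.8560)
ω' = (-0.3112, -1.4823, -0.4304)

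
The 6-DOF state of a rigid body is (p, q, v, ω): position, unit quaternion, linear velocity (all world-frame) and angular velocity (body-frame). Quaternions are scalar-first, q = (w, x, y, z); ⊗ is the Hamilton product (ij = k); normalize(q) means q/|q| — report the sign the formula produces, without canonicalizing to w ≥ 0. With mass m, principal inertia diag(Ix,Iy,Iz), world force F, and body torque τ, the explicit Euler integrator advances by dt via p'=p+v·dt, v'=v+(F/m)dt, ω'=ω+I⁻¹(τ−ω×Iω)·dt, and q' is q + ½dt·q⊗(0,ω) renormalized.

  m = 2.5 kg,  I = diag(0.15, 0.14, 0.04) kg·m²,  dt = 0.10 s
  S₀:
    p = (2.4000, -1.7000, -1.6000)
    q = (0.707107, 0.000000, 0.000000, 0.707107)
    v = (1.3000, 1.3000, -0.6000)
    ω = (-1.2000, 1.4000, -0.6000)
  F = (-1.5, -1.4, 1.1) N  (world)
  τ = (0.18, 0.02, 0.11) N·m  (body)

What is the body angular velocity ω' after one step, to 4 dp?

ω' = (-1.1360, 1.3577, -0.3670)

(τ − ω×Iω)/I = (0.6400, -0.4229, 2.3300)
ω + α·dt = (-1.1360, 1.3577, -0.3670)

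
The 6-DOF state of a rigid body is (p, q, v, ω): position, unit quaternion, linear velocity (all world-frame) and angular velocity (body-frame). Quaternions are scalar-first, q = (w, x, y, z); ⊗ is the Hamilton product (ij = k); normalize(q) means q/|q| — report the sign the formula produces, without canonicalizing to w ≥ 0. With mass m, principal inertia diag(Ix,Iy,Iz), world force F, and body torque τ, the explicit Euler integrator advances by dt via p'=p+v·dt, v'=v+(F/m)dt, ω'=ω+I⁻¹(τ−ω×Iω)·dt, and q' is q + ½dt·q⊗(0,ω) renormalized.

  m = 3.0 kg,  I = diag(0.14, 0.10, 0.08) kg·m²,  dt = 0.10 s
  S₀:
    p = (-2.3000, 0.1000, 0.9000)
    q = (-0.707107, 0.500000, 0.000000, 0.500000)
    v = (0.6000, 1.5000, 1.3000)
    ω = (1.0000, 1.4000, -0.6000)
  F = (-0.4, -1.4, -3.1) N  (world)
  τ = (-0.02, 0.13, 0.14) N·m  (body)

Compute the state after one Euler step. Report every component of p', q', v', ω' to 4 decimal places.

angular accel α = (-0.2629, 1.6600, 2.4500)
ω' = ω + α·dt = (0.9737, 1.5660, -0.3550)
2q̇ = q⊗(0,ω) = (-0.2000000, -1.4071070, -0.1899498, 1.1242642)
q + ½dt·q⊗(0,ω), renormalized = (-0.7141, 0.4279, -0.0095, 0.5539)
linear accel F/m = (-0.1333, -0.4667, -1.0333)
p' = p + v·dt = (-2.2400, 0.2500, 1.0300)
new velocity v' = (0.5867, 1.4533, 1.1967)

p' = (-2.2400, 0.2500, 1.0300)
q' = (-0.7141, 0.4279, -0.0095, 0.5539)
v' = (0.5867, 1.4533, 1.1967)
ω' = (0.9737, 1.5660, -0.3550)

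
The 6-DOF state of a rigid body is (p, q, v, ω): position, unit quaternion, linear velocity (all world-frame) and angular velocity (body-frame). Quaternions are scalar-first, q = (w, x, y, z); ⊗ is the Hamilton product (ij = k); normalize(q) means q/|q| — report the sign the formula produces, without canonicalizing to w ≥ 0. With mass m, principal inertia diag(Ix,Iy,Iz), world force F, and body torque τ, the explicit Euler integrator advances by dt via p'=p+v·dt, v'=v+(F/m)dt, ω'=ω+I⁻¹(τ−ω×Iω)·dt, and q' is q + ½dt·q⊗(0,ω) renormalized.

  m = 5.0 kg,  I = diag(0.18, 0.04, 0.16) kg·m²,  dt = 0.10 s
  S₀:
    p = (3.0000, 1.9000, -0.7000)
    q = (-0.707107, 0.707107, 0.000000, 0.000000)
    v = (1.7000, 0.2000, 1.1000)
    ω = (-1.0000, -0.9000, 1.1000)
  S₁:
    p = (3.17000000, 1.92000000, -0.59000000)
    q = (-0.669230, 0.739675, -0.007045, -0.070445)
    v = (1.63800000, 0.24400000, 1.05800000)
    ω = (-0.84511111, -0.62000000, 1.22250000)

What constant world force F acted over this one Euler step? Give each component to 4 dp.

F = (-3.1000, 2.2000, -2.1000)

velocity change Δv = (-0.06200000, 0.04400000, -0.04200000)
m·(v₁−v₀)/dt = (-3.1000, 2.2000, -2.1000)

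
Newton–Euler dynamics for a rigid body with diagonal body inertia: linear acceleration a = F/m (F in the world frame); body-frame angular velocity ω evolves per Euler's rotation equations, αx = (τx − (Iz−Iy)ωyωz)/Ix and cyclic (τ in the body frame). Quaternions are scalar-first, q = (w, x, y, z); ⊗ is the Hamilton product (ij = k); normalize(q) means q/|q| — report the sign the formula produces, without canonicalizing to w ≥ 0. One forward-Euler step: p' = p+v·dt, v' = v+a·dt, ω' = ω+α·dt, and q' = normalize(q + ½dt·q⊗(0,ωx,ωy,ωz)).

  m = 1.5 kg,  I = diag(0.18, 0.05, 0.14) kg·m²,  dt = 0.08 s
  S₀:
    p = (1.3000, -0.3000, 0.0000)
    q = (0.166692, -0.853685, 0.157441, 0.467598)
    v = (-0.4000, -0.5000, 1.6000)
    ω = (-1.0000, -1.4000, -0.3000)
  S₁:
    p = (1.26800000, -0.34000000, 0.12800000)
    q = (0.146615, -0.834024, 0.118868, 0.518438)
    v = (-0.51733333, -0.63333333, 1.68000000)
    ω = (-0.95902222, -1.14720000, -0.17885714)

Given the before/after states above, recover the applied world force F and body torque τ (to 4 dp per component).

velocity change Δv = (-0.11733333, -0.13333333, 0.08000000)
applied force F = (-2.2000, -2.5000, 1.5000)
Δω = ω₁−ω₀ = (0.04097778, 0.25280000, 0.12114286)
ω₀×(Iω₀) = (0.0378, 0.0120, -0.1820)
τ = I·(Δω/dt) + ω₀×(Iω₀) = (0.1300, 0.1700, 0.0300)

F = (-2.2000, -2.5000, 1.5000)
τ = (0.1300, 0.1700, 0.0300)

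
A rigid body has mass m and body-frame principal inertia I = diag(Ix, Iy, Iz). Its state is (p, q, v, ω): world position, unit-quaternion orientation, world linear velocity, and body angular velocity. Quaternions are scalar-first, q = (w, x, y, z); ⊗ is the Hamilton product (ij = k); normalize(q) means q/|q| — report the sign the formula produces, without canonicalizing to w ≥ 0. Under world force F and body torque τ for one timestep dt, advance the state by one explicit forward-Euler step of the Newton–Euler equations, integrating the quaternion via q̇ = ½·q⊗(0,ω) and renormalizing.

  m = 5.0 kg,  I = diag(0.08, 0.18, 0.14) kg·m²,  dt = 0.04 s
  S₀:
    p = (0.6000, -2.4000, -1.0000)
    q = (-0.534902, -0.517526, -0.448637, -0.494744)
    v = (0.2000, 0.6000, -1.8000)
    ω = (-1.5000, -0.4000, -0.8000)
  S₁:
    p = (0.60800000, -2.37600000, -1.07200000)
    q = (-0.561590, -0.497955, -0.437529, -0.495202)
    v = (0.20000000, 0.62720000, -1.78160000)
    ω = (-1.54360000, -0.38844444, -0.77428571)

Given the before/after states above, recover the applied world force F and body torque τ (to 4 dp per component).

F = (0.0000, 3.4000, 2.3000)
τ = (-0.1000, -0.0200, 0.1500)

ω₁ − ω₀ = (-0.04360000, 0.01155556, 0.02571429)
τ = I·(Δω/dt) + ω₀×(Iω₀) = (-0.1000, -0.0200, 0.1500)
velocity change Δv = (0.00000000, 0.02720000, 0.01840000)
applied force F = (0.0000, 3.4000, 2.3000)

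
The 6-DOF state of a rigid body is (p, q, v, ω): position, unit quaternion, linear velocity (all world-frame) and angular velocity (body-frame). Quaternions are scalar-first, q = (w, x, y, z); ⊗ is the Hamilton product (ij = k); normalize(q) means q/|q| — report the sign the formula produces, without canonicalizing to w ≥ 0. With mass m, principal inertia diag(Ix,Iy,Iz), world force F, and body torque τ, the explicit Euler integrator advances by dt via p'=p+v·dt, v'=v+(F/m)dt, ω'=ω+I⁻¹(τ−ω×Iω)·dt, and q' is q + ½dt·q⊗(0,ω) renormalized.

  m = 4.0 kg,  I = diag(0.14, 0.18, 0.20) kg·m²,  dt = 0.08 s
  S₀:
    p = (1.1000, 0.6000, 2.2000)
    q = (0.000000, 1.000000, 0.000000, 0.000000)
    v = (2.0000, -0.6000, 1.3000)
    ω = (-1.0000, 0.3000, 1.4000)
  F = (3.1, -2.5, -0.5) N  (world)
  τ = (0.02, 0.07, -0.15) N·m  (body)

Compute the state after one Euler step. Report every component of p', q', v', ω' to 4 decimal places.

linear accel F/m = (0.7750, -0.6250, -0.1250)
p' = p + v·dt = (1.2600, 0.5520, 2.3040)
v + (F/m)dt = (2.0620, -0.6500, 1.2900)
precession coupling ω×(Iω) = (0.0084, 0.0840, -0.0120)
angular accel α = (0.0829, -0.0778, -0.6900)
new body rate ω' = (-0.9934, 0.2938, 1.3448)
Hamilton product q⊗(0,ω) = (1.0000000, 0.0000000, -1.4000000, 0.3000000)
updated quaternion q' = (0.0399, 0.9976, -0.0559, 0.0120)

p' = (1.2600, 0.5520, 2.3040)
q' = (0.0399, 0.9976, -0.0559, 0.0120)
v' = (2.0620, -0.6500, 1.2900)
ω' = (-0.9934, 0.2938, 1.3448)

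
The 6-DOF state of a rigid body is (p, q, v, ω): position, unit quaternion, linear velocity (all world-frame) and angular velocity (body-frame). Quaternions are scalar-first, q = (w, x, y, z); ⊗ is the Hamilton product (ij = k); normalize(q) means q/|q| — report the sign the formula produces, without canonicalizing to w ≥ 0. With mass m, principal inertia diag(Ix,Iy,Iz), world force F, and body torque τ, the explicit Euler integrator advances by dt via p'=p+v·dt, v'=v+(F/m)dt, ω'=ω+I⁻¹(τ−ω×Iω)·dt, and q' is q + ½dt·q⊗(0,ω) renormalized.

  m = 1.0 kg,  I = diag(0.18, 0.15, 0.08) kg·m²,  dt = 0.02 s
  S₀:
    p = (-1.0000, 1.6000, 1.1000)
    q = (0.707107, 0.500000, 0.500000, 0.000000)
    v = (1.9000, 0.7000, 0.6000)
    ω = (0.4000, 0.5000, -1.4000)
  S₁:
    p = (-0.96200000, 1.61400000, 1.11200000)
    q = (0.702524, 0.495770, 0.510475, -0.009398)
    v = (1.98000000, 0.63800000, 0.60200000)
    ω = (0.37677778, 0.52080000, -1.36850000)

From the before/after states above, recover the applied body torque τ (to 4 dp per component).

rate change Δω = (-0.02322222, 0.02080000, 0.03150000)
gyro term ω₀×Iω₀ = (0.0490, -0.0560, -0.0060)
I·α + gyro = (-0.1600, 0.1000, 0.1200)

τ = (-0.1600, 0.1000, 0.1200)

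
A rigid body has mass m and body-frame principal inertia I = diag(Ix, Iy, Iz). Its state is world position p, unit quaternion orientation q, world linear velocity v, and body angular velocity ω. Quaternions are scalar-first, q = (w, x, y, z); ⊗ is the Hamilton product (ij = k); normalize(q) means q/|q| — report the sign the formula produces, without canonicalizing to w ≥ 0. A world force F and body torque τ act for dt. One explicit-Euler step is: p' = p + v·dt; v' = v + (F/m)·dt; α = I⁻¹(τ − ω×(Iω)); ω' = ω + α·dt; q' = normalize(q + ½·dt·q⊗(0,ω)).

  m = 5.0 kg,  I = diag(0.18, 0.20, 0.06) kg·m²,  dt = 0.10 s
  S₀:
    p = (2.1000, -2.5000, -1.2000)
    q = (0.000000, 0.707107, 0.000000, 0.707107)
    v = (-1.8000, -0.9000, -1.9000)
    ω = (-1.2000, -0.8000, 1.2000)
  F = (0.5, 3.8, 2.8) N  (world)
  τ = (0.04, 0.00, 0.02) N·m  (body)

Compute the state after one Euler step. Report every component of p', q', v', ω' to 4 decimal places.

p' = (1.9200, -2.5900, -1.3900)
q' = (0.0000, 0.7322, -0.0845, 0.6759)
v' = (-1.7900, -0.8240, -1.8440)
ω' = (-1.2524, -0.7136, 1.2013)

angular accel α = (-0.5244, 0.8640, 0.0133)
ω' = ω + α·dt = (-1.2524, -0.7136, 1.2013)
Hamilton product q⊗(0,ω) = (0.0000000, 0.5656856, -1.6970568, -0.5656856)
q + ½dt·q⊗(0,ω), renormalized = (0.0000, 0.7322, -0.0845, 0.6759)
p' = p + v·dt = (1.9200, -2.5900, -1.3900)
new velocity v' = (-1.7900, -0.8240, -1.8440)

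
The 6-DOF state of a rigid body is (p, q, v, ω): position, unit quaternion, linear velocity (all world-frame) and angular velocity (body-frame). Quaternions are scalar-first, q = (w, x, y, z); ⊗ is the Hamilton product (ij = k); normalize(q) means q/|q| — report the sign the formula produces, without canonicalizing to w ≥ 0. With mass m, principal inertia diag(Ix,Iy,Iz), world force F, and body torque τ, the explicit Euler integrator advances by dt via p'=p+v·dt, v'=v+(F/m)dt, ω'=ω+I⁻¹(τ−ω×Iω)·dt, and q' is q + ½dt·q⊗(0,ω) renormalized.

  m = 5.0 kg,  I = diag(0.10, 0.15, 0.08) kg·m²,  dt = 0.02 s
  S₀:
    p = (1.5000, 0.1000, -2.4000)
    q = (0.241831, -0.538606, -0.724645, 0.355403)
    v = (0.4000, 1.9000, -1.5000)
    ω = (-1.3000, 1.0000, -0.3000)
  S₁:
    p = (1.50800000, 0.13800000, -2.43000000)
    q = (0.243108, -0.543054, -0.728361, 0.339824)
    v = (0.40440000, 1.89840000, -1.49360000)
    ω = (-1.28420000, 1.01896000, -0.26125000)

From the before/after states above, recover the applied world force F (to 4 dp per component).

F = (1.1000, -0.4000, 1.6000)

Δv = v₁−v₀ = (0.00440000, -0.00160000, 0.00640000)
applied force F = (1.1000, -0.4000, 1.6000)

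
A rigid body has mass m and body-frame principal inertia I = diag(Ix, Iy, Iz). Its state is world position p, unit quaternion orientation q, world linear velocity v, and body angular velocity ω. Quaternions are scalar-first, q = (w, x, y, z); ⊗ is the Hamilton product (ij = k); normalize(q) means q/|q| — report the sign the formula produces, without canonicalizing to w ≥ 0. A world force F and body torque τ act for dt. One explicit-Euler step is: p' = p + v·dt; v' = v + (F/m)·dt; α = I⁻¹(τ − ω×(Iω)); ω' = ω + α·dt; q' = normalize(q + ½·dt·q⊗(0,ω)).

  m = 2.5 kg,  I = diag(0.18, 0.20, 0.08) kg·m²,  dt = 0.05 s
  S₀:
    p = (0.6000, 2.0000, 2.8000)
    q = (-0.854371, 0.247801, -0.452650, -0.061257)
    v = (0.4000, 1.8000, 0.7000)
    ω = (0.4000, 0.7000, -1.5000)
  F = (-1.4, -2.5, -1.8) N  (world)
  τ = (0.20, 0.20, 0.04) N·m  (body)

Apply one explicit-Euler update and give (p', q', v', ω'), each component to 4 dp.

p' = (0.6200, 2.0900, 2.8350)
q' = (-0.8505, 0.2571, -0.4585, -0.0203)
v' = (0.3720, 1.7500, 0.6640)
ω' = (0.4206, 0.7650, -1.4785)

new position p' = (0.6200, 2.0900, 2.8350)
v' = v + a·dt = (0.3720, 1.7500, 0.6640)
ω×(Iω) gyroscopic = (0.1260, -0.0600, 0.0056)
angular accel α = (0.4111, 1.3000, 0.4300)
new body rate ω' = (0.4206, 0.7650, -1.4785)
q⊗(0,ω) = (0.1258491, 0.3801065, -0.2508610, 1.6360772)
q' = normalize(q + ½dt·q⊗(0,ω)) = (-0.8505, 0.2571, -0.4585, -0.0203)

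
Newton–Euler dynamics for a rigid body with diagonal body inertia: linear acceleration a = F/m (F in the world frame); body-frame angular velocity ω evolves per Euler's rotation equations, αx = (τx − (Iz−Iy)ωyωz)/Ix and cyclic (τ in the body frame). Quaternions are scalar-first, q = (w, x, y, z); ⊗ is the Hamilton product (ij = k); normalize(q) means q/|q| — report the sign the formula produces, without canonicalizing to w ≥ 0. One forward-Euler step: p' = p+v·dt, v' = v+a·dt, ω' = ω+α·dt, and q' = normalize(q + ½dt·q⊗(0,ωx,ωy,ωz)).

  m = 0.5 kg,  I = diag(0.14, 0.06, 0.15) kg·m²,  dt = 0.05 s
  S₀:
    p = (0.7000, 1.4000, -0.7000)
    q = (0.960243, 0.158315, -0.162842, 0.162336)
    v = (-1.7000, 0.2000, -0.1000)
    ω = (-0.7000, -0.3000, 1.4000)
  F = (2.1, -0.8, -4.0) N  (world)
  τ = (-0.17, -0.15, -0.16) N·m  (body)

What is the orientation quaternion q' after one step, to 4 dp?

q' = (0.9554, 0.1369, -0.1783, 0.1918)

Hamilton product q⊗(0,ω) = (-0.1653025, -0.8514481, -0.6233491, 1.1828563)
q + ½dt·q⊗(0,ω), renormalized = (0.9554, 0.1369, -0.1783, 0.1918)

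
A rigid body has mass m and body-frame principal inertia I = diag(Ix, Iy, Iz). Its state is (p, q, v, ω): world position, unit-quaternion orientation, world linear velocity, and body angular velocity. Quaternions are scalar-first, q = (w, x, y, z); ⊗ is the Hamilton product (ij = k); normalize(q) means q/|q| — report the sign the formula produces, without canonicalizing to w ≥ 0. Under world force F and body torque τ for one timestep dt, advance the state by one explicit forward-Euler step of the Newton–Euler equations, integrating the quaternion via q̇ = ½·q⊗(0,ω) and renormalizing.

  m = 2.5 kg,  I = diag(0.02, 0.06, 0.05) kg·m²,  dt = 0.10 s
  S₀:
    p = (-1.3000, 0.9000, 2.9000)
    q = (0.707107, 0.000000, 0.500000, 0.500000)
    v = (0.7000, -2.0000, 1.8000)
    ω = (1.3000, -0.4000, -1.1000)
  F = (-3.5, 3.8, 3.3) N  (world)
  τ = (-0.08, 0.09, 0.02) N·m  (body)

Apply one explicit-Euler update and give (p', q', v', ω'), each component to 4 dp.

linear accel F/m = (-1.4000, 1.5200, 1.3200)
p' = p + v·dt = (-1.2300, 0.7000, 3.0800)
v' = v + a·dt = (0.5600, -1.8480, 1.9320)
α = I⁻¹(τ − ω×Iω) = (-3.7800, 0.7850, 0.8160)
ω' = ω + α·dt = (0.9220, -0.3215, -1.0184)
q⊗(0,ω) = (0.7500000, 0.5692391, 0.3671572, -1.4278177)
updated quaternion q' = (0.7418, 0.0284, 0.5164, 0.4270)

p' = (-1.2300, 0.7000, 3.0800)
q' = (0.7418, 0.0284, 0.5164, 0.4270)
v' = (0.5600, -1.8480, 1.9320)
ω' = (0.9220, -0.3215, -1.0184)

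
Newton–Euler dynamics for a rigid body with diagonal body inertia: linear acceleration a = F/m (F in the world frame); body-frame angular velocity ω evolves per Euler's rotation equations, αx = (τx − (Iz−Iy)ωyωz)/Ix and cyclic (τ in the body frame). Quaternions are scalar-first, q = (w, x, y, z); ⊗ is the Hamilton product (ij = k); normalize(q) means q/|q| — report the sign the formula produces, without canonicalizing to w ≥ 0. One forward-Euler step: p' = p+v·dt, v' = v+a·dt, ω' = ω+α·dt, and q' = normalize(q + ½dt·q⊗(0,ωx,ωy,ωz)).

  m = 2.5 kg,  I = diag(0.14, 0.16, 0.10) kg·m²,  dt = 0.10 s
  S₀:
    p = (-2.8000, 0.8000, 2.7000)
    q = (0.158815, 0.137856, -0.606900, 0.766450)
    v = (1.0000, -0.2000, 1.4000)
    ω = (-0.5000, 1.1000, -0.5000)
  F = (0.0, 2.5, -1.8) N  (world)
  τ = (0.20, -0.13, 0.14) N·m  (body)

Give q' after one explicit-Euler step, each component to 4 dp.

Hamilton product q⊗(0,ω) = (1.1197430, -0.6190525, -0.1396005, -0.2312159)
q' = normalize(q + ½dt·q⊗(0,ω)) = (0.2143, 0.1067, -0.6126, 0.7533)

q' = (0.2143, 0.1067, -0.6126, 0.7533)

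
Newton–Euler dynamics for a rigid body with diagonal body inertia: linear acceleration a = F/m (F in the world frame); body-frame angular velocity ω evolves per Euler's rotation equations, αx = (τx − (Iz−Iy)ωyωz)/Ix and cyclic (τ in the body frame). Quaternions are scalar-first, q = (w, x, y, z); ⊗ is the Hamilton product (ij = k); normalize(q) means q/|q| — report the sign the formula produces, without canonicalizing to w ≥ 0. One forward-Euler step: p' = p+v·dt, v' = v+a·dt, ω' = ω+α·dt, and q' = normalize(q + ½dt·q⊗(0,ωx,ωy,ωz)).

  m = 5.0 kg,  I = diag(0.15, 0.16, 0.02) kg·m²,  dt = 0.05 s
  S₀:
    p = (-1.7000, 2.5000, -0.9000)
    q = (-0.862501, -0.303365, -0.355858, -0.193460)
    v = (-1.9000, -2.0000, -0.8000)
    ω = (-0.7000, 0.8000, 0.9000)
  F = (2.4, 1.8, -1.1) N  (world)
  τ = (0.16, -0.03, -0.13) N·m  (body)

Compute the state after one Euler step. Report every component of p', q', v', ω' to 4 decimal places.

p' = (-1.7950, 2.4000, -0.9400)
q' = (-0.8558, -0.2922, -0.3627, -0.2250)
v' = (-1.8760, -1.9820, -0.8110)
ω' = (-0.6131, 0.8162, 0.5890)

a = F/m = (0.4800, 0.3600, -0.2200)
p' = p + v·dt = (-1.7950, 2.4000, -0.9400)
v + (F/m)dt = (-1.8760, -1.9820, -0.8110)
(τ − ω×Iω)/I = (1.7387, 0.3244, -6.2200)
ω' = ω + α·dt = (-0.6131, 0.8162, 0.5890)
Hamilton product q⊗(0,ω) = (0.2464449, 0.4382465, -0.2815503, -1.2680435)
updated quaternion q' = (-0.8558, -0.2922, -0.3627, -0.2250)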